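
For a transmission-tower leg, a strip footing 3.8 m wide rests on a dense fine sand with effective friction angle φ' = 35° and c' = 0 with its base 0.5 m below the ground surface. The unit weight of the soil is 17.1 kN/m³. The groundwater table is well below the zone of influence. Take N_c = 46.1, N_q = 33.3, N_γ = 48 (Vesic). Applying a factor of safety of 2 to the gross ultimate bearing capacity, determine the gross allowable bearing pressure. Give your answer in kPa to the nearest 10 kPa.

q = γ·D_f = 17.1 × 0.5 = 8.55 kPa.
q·N_q = 8.55 × 33.3 = 284.71 kPa
0.5·γ·B·N_γ = 0.5 × 17.1 × 3.8 × 48 = 1559.5 kPa
q_ult = 284.71 + 1559.5 = 1844.2 kPa.
q_all = q_ult / FS = 1844.2 / 2 = 922.12 kPa.

q_all ≈ 920 kPa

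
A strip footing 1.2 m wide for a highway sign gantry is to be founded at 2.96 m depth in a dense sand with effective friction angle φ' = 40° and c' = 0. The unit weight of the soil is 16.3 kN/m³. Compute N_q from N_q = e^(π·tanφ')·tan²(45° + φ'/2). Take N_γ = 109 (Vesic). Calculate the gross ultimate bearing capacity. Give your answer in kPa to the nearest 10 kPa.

tan40° = 0.8391, so N_q = e^(π×0.8391)·tan²(65°) = 13.959 × 4.599 = 64.2.
q = γ·D_f = 16.3 × 2.96 = 48.248 kPa.
q·N_q = 48.248 × 64.195 = 3097.3 kPa
0.5·γ·B·N_γ = 0.5 × 16.3 × 1.2 × 109 = 1066 kPa
q_ult = 3097.3 + 1066 = 4163.3 kPa.

q_ult ≈ 4160 kPa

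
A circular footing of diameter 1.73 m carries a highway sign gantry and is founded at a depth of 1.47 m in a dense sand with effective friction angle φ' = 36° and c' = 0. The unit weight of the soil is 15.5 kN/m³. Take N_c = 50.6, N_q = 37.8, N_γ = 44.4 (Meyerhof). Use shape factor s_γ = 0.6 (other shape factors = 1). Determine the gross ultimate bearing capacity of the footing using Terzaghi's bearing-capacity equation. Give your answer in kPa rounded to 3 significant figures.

q_ult ≈ 1220 kPa

Overburden at base level: q = 15.5 × 1.47 = 22.785 kPa.
Surcharge term q·N_q = 22.785 × 37.8 = 861.27 kPa; self-weight term 0.5·γ·B·N_γ·s_γ = 0.5 × 15.5 × 1.73 × 44.4 × 0.6 = 357.18 kPa.
q_ult = 861.27 + 357.18 = 1218.4 kPa.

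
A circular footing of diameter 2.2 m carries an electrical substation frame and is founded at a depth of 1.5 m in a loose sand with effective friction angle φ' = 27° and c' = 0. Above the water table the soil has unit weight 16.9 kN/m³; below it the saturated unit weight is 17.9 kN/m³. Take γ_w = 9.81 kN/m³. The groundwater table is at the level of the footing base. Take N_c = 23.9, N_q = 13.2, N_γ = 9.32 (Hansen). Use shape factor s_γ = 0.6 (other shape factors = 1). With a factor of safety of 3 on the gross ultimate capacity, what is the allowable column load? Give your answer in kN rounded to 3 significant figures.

P_all ≈ 487 kN

Overburden at base level: q = 16.9 × 1.5 = 25.35 kPa.
Below the base the soil is submerged, so the ½γBN_γ term uses γ' = 17.9 − 9.81 = 8.09 kN/m³.
Surcharge term q·N_q = 25.35 × 13.2 = 334.62 kPa; self-weight term 0.5·γ·B·N_γ·s_γ = 0.5 × 8.09 × 2.2 × 9.32 × 0.6 = 49.763 kPa.
q_ult = 334.62 + 49.763 = 384.38 kPa.
Gross allowable pressure q_all = 384.38 / 3 = 128.13 kPa.
Footing area = 3.8013 m², so allowable column load = 128.13 × 3.8013 = 487.05 kN.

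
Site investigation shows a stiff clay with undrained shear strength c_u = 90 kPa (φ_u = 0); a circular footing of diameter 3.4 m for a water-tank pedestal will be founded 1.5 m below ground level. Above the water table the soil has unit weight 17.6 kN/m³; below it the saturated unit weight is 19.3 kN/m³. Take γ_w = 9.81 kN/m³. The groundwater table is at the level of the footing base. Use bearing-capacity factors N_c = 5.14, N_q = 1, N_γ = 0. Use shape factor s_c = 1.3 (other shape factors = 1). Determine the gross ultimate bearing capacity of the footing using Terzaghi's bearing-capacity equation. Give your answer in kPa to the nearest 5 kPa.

q_ult ≈ 630 kPa

q = γ·D_f = 17.6 × 1.5 = 26.4 kPa.
c·N_c·s_c = 90 × 5.14 × 1.3 = 601.38 kPa
q·N_q = 26.4 × 1 = 26.4 kPa
q_ult = 601.38 + 26.4 = 627.78 kPa.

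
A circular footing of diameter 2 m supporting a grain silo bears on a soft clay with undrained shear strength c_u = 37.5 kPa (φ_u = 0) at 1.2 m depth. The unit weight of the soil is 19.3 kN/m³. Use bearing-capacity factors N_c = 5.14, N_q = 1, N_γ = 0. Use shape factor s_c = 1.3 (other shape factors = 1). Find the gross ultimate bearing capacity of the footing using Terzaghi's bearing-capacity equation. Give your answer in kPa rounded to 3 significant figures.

q_ult ≈ 274 kPa

Effective surcharge at the founding depth q = γ·D_f = 19.3 × 1.2 = 23.16 kPa.
q_ult = c·N_c·s_c + q·N_q
     = 37.5 × 5.14 × 1.3 + 23.16 × 1
     = 250.58 + 23.16 = 273.74 kPa.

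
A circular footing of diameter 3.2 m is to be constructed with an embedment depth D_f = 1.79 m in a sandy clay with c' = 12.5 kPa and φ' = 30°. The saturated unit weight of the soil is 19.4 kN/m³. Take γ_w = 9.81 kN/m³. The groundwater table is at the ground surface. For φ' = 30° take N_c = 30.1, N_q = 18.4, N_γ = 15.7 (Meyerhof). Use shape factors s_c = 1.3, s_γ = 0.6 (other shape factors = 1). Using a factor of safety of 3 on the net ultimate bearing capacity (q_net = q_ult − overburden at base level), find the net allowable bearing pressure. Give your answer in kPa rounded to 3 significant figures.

γ' = 19.4 − 9.81 = 9.59 kN/m³ (submerged throughout). q = 9.59 × 1.79 = 17.166 kPa; the same γ' applies in the ½γBN_γ term.
c·N_c·s_c = 12.5 × 30.1 × 1.3 = 489.12 kPa
q·N_q = 17.166 × 18.4 = 315.86 kPa
0.5·γ·B·N_γ·s_γ = 0.5 × 9.59 × 3.2 × 15.7 × 0.6 = 144.54 kPa
q_ult = 489.12 + 315.86 + 144.54 = 949.52 kPa.
q_net = 949.52 − 17.166 = 932.36 kPa.
q_all(net) = 932.36 / 3 = 310.79 kPa.

q_all(net) ≈ 311 kPa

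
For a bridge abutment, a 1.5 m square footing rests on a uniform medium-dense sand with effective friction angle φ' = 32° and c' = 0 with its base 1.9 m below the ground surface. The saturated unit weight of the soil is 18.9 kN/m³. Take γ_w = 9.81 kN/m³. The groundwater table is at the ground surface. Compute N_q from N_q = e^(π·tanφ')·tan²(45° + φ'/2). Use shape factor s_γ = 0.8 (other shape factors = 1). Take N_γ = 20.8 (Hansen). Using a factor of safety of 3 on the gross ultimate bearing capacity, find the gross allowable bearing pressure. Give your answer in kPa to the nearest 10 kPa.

N_q = e^(π·tan32°)·tan²(61°) = 23.18.
γ' = 18.9 − 9.81 = 9.09 kN/m³ (submerged throughout). q = 9.09 × 1.9 = 17.271 kPa; the same γ' applies in the ½γBN_γ term.
q·N_q = 17.271 × 23.177 = 400.29 kPa
0.5·γ·B·N_γ·s_γ = 0.5 × 9.09 × 1.5 × 20.8 × 0.8 = 113.44 kPa
q_ult = 400.29 + 113.44 = 513.73 kPa.
q_all = 513.73 / 3 = 171.24 kPa.

q_all ≈ 170 kPa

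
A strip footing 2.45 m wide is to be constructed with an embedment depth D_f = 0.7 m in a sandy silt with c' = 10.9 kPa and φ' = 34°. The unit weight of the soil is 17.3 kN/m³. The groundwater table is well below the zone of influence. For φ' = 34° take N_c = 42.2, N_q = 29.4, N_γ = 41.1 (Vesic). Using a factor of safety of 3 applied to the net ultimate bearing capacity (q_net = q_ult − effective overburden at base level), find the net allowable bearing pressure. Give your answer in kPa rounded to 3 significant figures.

q_all(net) ≈ 558 kPa

Effective surcharge at the founding depth q = γ·D_f = 17.3 × 0.7 = 12.11 kPa.
q_ult = c·N_c + q·N_q + 0.5·γ·B·N_γ
     = 10.9 × 42.2 + 12.11 × 29.4 + 0.5 × 17.3 × 2.45 × 41.1
     = 459.98 + 356.03 + 871.01 = 1687 kPa.
Net ultimate: q_net = 1687 − 12.11 = 1674.9 kPa.
q_all(net) = 1674.9 / 3 = 558.31 kPa.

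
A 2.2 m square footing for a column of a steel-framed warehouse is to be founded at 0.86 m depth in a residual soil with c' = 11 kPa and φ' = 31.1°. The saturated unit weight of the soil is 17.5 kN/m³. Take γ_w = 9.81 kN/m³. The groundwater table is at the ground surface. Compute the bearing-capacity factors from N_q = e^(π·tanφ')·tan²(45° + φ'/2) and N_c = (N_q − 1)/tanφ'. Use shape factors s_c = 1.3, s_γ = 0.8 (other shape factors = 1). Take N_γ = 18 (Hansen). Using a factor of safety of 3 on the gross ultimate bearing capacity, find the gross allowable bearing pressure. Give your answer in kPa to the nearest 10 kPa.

q_all ≈ 240 kPa

N_q = e^(π·tan31.1°)·tan²(60.55°) = 20.87; N_c = (N_q − 1)/tanφ' = 32.94.
γ' = 17.5 − 9.81 = 7.69 kN/m³ (submerged throughout). q = 7.69 × 0.86 = 6.6134 kPa; the same γ' applies in the ½γBN_γ term.
c·N_c·s_c = 11 × 32.939 × 1.3 = 471.03 kPa
q·N_q = 6.6134 × 20.87 = 138.02 kPa
0.5·γ·B·N_γ·s_γ = 0.5 × 7.69 × 2.2 × 18 × 0.8 = 121.81 kPa
q_ult = 471.03 + 138.02 + 121.81 = 730.87 kPa.
q_all = 730.87 / 3 = 243.62 kPa.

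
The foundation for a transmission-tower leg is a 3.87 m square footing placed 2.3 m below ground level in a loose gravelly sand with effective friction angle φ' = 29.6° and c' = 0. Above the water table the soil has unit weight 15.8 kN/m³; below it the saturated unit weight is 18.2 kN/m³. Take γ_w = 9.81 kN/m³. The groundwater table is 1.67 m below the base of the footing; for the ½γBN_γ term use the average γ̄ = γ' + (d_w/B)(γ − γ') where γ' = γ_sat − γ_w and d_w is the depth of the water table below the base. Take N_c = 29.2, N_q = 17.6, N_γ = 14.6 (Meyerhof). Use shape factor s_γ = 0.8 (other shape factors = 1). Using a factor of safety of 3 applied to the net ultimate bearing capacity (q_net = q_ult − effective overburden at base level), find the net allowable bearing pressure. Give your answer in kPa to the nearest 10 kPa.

Overburden at base level: q = 15.8 × 2.3 = 36.34 kPa.
The water table is 1.67 m below the base (< B = 3.87 m), so the ½γBN_γ term uses γ̄ = γ' + (d_w/B)(γ − γ') = 8.39 + (1.67/3.87)(15.8 − 8.39) = 11.588 kN/m³.
Surcharge term q·N_q = 36.34 × 17.6 = 639.58 kPa; self-weight term 0.5·γ·B·N_γ·s_γ = 0.5 × 11.588 × 3.87 × 14.6 × 0.8 = 261.89 kPa.
q_ult = 639.58 + 261.89 = 901.47 kPa.
Net ultimate: q_net = 901.47 − 36.34 = 865.13 kPa.
q_all(net) = 865.13 / 3 = 288.38 kPa.

q_all(net) ≈ 290 kPa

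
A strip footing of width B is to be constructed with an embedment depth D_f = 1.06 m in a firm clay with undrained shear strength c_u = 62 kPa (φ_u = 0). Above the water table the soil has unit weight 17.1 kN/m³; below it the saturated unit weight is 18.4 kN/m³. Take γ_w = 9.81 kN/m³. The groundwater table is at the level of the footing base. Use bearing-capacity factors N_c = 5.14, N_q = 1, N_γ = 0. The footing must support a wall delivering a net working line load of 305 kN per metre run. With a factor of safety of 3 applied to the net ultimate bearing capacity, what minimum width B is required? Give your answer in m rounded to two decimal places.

B = 2.87 m

Overburden at base level: q = 17.1 × 1.06 = 18.126 kPa.
Cohesion term c·N_c = 62 × 5.14 = 318.68 kPa; surcharge term q·N_q = 18.126 × 1 = 18.126 kPa.
q_ult = 318.68 + 18.126 = 336.81 kPa.
For φ = 0 the ½γBN_γ term vanishes, so q_ult is independent of B. q_net = 336.81 − 18.126 = 318.68 kPa; q_all(net) = 318.68/3 = 106.23 kPa.
Required width B = w / q_all(net) = 305 / 106.23 = 2.871 m.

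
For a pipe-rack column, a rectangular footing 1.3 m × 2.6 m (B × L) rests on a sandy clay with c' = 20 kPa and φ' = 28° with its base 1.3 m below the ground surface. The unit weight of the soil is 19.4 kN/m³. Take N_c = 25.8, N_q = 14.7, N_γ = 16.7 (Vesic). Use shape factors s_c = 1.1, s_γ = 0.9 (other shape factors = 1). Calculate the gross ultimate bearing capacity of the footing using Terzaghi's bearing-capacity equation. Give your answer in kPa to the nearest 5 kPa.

q_ult ≈ 1130 kPa

Effective surcharge at the founding depth q = γ·D_f = 19.4 × 1.3 = 25.22 kPa.
q_ult = c·N_c·s_c + q·N_q + 0.5·γ·B·N_γ·s_γ
     = 20 × 25.8 × 1.1 + 25.22 × 14.7 + 0.5 × 19.4 × 1.3 × 16.7 × 0.9
     = 567.6 + 370.73 + 189.53 = 1127.9 kPa.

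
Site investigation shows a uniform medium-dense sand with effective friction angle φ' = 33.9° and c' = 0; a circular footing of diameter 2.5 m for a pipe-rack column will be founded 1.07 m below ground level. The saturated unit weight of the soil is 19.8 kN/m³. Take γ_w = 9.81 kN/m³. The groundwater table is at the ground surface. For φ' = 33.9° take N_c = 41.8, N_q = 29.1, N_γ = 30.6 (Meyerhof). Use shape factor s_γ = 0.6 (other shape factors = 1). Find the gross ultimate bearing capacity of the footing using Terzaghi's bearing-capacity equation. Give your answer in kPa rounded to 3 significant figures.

With the water table at the surface the whole profile is submerged: γ' = 19.8 − 9.81 = 9.99 kN/m³, so q = γ'·D_f = 10.689 kPa; the same γ' applies in the ½γBN_γ term.
q_ult = q·N_q + 0.5·γ·B·N_γ·s_γ
     = 10.689 × 29.1 + 0.5 × 9.99 × 2.5 × 30.6 × 0.6
     = 311.06 + 229.27 = 540.33 kPa.

q_ult ≈ 540 kPa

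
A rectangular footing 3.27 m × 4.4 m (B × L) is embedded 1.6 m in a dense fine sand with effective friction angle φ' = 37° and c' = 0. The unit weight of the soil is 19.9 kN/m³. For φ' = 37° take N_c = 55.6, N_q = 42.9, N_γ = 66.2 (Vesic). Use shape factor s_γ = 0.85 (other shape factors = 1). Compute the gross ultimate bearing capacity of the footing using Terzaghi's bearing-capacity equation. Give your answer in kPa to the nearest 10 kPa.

q_ult ≈ 3200 kPa

Effective surcharge at the founding depth q = γ·D_f = 19.9 × 1.6 = 31.84 kPa.
q_ult = q·N_q + 0.5·γ·B·N_γ·s_γ
     = 31.84 × 42.9 + 0.5 × 19.9 × 3.27 × 66.2 × 0.85
     = 1365.9 + 1830.8 = 3196.8 kPa.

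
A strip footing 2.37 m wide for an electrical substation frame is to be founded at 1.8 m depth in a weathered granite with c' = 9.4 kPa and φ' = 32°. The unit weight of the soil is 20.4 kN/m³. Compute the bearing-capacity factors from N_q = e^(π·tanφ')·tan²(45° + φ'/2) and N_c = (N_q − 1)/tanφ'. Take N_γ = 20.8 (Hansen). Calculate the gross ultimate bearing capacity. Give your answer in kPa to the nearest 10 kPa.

q_ult ≈ 1690 kPa

tan32° = 0.6249, so N_q = e^(π×0.6249)·tan²(61°) = 7.121 × 3.255 = 23.18.
N_c = (23.18 − 1)/tan32° = 35.49.
q = γ·D_f = 20.4 × 1.8 = 36.72 kPa.
c·N_c = 9.4 × 35.49 = 333.61 kPa
q·N_q = 36.72 × 23.177 = 851.05 kPa
0.5·γ·B·N_γ = 0.5 × 20.4 × 2.37 × 20.8 = 502.82 kPa
q_ult = 333.61 + 851.05 + 502.82 = 1687.5 kPa.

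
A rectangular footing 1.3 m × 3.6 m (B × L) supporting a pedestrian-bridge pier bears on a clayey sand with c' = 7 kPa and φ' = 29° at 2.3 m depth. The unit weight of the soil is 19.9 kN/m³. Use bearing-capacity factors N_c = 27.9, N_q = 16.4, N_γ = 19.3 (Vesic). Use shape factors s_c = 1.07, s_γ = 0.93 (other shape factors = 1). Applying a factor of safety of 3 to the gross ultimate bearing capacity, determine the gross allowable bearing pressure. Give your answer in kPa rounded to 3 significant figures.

q_all ≈ 397 kPa

Effective surcharge at the founding depth q = γ·D_f = 19.9 × 2.3 = 45.77 kPa.
q_ult = c·N_c·s_c + q·N_q + 0.5·γ·B·N_γ·s_γ
     = 7 × 27.9 × 1.07 + 45.77 × 16.4 + 0.5 × 19.9 × 1.3 × 19.3 × 0.93
     = 208.97 + 750.63 + 232.17 = 1191.8 kPa.
q_all = q_ult / FS = 1191.8 / 3 = 397.26 kPa.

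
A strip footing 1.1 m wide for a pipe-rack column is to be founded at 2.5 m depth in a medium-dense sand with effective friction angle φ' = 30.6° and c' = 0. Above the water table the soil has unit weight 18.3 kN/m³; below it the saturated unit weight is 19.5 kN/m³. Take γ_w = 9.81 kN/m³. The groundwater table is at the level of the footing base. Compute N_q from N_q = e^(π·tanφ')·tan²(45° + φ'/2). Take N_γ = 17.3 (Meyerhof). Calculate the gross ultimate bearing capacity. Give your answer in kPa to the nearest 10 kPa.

tan30.6° = 0.5914, so N_q = e^(π×0.5914)·tan²(60.3°) = 6.41 × 3.074 = 19.7.
q = γ·D_f = 18.3 × 2.5 = 45.75 kPa.
For the ½γBN_γ term take γ' = 19.5 − 9.81 = 9.69 kN/m³ (soil below base is submerged).
q·N_q = 45.75 × 19.704 = 901.44 kPa
0.5·γ·B·N_γ = 0.5 × 9.69 × 1.1 × 17.3 = 92.2 kPa
q_ult = 901.44 + 92.2 = 993.64 kPa.

q_ult ≈ 990 kPa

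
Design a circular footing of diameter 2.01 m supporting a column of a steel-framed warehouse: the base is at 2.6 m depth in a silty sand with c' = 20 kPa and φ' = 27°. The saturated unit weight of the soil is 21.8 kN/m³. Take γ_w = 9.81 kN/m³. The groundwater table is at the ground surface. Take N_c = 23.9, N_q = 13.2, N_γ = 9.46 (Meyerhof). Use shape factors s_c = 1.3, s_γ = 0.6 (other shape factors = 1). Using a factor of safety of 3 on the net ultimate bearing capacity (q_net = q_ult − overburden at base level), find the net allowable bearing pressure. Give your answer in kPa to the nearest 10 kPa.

q_all(net) ≈ 360 kPa

γ' = 21.8 − 9.81 = 11.99 kN/m³ (submerged throughout). q = 11.99 × 2.6 = 31.174 kPa; the same γ' applies in the ½γBN_γ term.
c·N_c·s_c = 20 × 23.9 × 1.3 = 621.4 kPa
q·N_q = 31.174 × 13.2 = 411.5 kPa
0.5·γ·B·N_γ·s_γ = 0.5 × 11.99 × 2.01 × 9.46 × 0.6 = 68.396 kPa
q_ult = 621.4 + 411.5 + 68.396 = 1101.3 kPa.
q_net = 1101.3 − 31.174 = 1070.1 kPa.
q_all(net) = 1070.1 / 3 = 356.71 kPa.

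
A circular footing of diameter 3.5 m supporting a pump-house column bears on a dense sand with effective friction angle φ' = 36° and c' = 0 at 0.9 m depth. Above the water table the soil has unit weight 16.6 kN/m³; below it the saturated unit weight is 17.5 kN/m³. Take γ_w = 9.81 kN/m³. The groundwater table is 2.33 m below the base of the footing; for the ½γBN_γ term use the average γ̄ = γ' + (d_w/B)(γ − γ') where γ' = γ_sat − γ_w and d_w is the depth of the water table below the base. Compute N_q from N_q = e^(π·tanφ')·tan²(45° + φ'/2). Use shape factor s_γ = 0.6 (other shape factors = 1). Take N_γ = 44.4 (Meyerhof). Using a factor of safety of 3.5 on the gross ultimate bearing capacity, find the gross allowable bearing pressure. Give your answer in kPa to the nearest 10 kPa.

N_q = e^(π·tan36°)·tan²(63°) = 37.75.
Overburden at base level: q = 16.6 × 0.9 = 14.94 kPa.
The water table is 2.33 m below the base (< B = 3.5 m), so the ½γBN_γ term uses γ̄ = γ' + (d_w/B)(γ − γ') = 7.69 + (2.33/3.5)(16.6 − 7.69) = 13.622 kN/m³.
Surcharge term q·N_q = 14.94 × 37.752 = 564.02 kPa; self-weight term 0.5·γ·B·N_γ·s_γ = 0.5 × 13.622 × 3.5 × 44.4 × 0.6 = 635.03 kPa.
q_ult = 564.02 + 635.03 = 1199.1 kPa.
q_all = 1199.1 / 3.5 = 342.59 kPa.

q_all ≈ 340 kPa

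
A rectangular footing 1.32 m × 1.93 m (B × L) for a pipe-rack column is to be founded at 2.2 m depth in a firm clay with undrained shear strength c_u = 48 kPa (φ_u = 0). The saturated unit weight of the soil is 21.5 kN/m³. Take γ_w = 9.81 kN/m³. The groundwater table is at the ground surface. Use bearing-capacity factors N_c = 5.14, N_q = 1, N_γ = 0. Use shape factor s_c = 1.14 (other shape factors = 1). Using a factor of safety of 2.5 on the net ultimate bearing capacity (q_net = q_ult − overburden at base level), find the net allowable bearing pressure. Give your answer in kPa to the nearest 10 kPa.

With the water table at the surface the whole profile is submerged: γ' = 21.5 − 9.81 = 11.69 kN/m³, so q = γ'·D_f = 25.718 kPa.
q_ult = c·N_c·s_c + q·N_q
     = 48 × 5.14 × 1.14 + 25.718 × 1
     = 281.26 + 25.718 = 306.98 kPa.
q_net = 306.98 − 25.718 = 281.26 kPa.
q_all(net) = 281.26 / 2.5 = 112.5 kPa.

q_all(net) ≈ 110 kPa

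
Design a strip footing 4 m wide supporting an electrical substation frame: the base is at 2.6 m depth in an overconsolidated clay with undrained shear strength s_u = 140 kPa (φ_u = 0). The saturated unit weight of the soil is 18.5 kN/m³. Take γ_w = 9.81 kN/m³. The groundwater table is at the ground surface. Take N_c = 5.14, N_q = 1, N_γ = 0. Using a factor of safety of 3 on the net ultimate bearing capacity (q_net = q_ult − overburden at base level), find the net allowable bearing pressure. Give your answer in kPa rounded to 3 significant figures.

With the water table at the surface the whole profile is submerged: γ' = 18.5 − 9.81 = 8.69 kN/m³, so q = γ'·D_f = 22.594 kPa.
q_ult = c·N_c + q·N_q
     = 140 × 5.14 + 22.594 × 1
     = 719.6 + 22.594 = 742.19 kPa.
q_net = 742.19 − 22.594 = 719.6 kPa.
q_all(net) = 719.6 / 3 = 239.87 kPa.

q_all(net) ≈ 240 kPa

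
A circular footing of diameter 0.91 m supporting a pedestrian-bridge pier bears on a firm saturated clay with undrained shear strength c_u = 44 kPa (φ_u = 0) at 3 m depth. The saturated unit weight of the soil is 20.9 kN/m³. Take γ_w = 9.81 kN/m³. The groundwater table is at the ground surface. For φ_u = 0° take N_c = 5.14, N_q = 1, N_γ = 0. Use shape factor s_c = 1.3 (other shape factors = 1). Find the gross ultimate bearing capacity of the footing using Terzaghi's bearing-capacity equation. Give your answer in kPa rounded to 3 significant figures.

q_ult ≈ 327 kPa

With the water table at the surface the whole profile is submerged: γ' = 20.9 − 9.81 = 11.09 kN/m³, so q = γ'·D_f = 33.27 kPa.
q_ult = c·N_c·s_c + q·N_q
     = 44 × 5.14 × 1.3 + 33.27 × 1
     = 294.01 + 33.27 = 327.28 kPa.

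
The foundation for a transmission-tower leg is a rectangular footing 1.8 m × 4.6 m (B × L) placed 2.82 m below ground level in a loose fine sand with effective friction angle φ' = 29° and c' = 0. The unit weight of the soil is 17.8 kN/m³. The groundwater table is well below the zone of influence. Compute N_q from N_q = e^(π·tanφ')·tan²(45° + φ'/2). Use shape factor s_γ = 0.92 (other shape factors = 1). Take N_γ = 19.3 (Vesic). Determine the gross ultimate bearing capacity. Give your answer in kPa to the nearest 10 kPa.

tan29° = 0.5543, so N_q = e^(π×0.5543)·tan²(59.5°) = 5.705 × 2.882 = 16.44.
Effective surcharge at the founding depth q = γ·D_f = 17.8 × 2.82 = 50.196 kPa.
q_ult = q·N_q + 0.5·γ·B·N_γ·s_γ
     = 50.196 × 16.443 + 0.5 × 17.8 × 1.8 × 19.3 × 0.92
     = 825.39 + 284.45 = 1109.8 kPa.

q_ult ≈ 1110 kPa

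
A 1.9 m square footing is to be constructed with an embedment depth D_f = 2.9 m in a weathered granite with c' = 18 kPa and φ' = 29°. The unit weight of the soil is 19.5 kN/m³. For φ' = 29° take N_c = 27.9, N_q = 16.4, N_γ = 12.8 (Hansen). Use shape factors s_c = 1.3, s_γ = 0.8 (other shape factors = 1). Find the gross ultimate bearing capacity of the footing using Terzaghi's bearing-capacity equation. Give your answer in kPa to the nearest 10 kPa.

q_ult ≈ 1770 kPa

Effective surcharge at the founding depth q = γ·D_f = 19.5 × 2.9 = 56.55 kPa.
q_ult = c·N_c·s_c + q·N_q + 0.5·γ·B·N_γ·s_γ
     = 18 × 27.9 × 1.3 + 56.55 × 16.4 + 0.5 × 19.5 × 1.9 × 12.8 × 0.8
     = 652.86 + 927.42 + 189.7 = 1770 kPa.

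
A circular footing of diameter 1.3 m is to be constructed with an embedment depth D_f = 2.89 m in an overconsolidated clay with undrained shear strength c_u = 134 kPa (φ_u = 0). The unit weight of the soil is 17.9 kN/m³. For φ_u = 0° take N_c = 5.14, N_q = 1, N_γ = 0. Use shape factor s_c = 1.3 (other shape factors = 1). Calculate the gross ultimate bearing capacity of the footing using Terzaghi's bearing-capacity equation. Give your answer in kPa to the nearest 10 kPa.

q_ult ≈ 950 kPa

Effective surcharge at the founding depth q = γ·D_f = 17.9 × 2.89 = 51.731 kPa.
q_ult = c·N_c·s_c + q·N_q
     = 134 × 5.14 × 1.3 + 51.731 × 1
     = 895.39 + 51.731 = 947.12 kPa.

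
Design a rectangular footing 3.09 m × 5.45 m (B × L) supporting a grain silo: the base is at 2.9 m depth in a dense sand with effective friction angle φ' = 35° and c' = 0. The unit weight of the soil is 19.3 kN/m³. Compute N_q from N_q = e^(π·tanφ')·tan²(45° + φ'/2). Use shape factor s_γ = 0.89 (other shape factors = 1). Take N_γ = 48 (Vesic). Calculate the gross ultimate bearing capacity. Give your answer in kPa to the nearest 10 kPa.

tan35° = 0.7002, so N_q = e^(π×0.7002)·tan²(62.5°) = 9.023 × 3.69 = 33.3.
Overburden at base level: q = 19.3 × 2.9 = 55.97 kPa.
Surcharge term q·N_q = 55.97 × 33.296 = 1863.6 kPa; self-weight term 0.5·γ·B·N_γ·s_γ = 0.5 × 19.3 × 3.09 × 48 × 0.89 = 1273.8 kPa.
q_ult = 1863.6 + 1273.8 = 3137.4 kPa.

q_ult ≈ 3140 kPa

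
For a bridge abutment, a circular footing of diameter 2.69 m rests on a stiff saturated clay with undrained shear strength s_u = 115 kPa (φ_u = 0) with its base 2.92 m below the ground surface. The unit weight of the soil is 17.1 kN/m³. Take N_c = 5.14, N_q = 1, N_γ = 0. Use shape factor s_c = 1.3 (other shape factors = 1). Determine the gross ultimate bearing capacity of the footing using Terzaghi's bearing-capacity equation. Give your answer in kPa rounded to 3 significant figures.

q = γ·D_f = 17.1 × 2.92 = 49.932 kPa.
c·N_c·s_c = 115 × 5.14 × 1.3 = 768.43 kPa
q·N_q = 49.932 × 1 = 49.932 kPa
q_ult = 768.43 + 49.932 = 818.36 kPa.

q_ult ≈ 818 kPa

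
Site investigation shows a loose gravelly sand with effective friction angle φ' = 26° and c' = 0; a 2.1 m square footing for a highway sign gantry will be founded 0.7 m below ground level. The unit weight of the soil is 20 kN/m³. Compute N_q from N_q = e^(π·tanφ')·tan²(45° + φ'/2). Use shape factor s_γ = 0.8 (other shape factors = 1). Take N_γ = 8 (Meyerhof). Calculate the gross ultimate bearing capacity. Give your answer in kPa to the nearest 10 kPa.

q_ult ≈ 300 kPa

tan26° = 0.4877, so N_q = e^(π×0.4877)·tan²(58°) = 4.629 × 2.561 = 11.85.
Overburden at base level: q = 20 × 0.7 = 14 kPa.
Surcharge term q·N_q = 14 × 11.854 = 165.96 kPa; self-weight term 0.5·γ·B·N_γ·s_γ = 0.5 × 20 × 2.1 × 8 × 0.8 = 134.4 kPa.
q_ult = 165.96 + 134.4 = 300.36 kPa.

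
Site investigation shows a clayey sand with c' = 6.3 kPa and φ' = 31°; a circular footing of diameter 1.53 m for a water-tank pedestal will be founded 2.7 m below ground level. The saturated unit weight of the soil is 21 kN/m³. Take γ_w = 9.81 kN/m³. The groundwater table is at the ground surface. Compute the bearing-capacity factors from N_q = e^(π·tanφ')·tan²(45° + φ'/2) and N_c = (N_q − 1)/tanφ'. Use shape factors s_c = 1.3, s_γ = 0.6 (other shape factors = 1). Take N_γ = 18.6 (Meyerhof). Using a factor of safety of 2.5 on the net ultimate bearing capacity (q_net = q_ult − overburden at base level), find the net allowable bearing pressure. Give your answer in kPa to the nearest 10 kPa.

q_all(net) ≈ 380 kPa

N_q = e^(π·tan31°)·tan²(60.5°) = 20.63; N_c = (N_q − 1)/tanφ' = 32.67.
With the water table at the surface the whole profile is submerged: γ' = 21 − 9.81 = 11.19 kN/m³, so q = γ'·D_f = 30.213 kPa; the same γ' applies in the ½γBN_γ term.
q_ult = c·N_c·s_c + q·N_q + 0.5·γ·B·N_γ·s_γ
     = 6.3 × 32.671 × 1.3 + 30.213 × 20.631 + 0.5 × 11.19 × 1.53 × 18.6 × 0.6
     = 267.58 + 623.32 + 95.534 = 986.43 kPa.
q_net = 986.43 − 30.213 = 956.22 kPa.
q_all(net) = 956.22 / 2.5 = 382.49 kPa.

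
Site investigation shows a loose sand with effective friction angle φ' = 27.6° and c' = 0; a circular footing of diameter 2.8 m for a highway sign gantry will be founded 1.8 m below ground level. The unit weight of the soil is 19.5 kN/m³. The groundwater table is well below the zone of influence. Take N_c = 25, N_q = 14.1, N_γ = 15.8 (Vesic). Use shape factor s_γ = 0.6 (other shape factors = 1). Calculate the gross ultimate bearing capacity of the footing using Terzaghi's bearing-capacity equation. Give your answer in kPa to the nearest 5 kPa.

q_ult ≈ 755 kPa

q = γ·D_f = 19.5 × 1.8 = 35.1 kPa.
q·N_q = 35.1 × 14.1 = 494.91 kPa
0.5·γ·B·N_γ·s_γ = 0.5 × 19.5 × 2.8 × 15.8 × 0.6 = 258.8 kPa
q_ult = 494.91 + 258.8 = 753.71 kPa.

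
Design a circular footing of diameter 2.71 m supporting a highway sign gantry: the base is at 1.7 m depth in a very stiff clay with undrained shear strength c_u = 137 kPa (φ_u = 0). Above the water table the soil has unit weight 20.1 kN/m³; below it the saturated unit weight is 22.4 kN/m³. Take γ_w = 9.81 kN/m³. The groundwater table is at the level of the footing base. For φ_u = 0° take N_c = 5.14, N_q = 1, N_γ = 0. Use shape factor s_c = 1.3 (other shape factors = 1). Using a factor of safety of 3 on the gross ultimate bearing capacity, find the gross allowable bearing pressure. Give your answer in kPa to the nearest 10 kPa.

q_all ≈ 320 kPa

Effective surcharge at the founding depth q = γ·D_f = 20.1 × 1.7 = 34.17 kPa.
q_ult = c·N_c·s_c + q·N_q
     = 137 × 5.14 × 1.3 + 34.17 × 1
     = 915.43 + 34.17 = 949.6 kPa.
q_all = 949.6 / 3 = 316.53 kPa.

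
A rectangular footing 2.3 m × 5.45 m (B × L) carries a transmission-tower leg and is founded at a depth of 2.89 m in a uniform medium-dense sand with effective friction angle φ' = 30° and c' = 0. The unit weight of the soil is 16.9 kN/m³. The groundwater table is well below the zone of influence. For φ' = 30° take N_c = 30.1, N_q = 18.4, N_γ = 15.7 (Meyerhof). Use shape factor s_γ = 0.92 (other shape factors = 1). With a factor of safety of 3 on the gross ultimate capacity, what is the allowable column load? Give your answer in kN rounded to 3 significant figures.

P_all ≈ 4930 kN

q = γ·D_f = 16.9 × 2.89 = 48.841 kPa.
q·N_q = 48.841 × 18.4 = 898.67 kPa
0.5·γ·B·N_γ·s_γ = 0.5 × 16.9 × 2.3 × 15.7 × 0.92 = 280.72 kPa
q_ult = 898.67 + 280.72 = 1179.4 kPa.
Gross allowable pressure q_all = 1179.4 / 3 = 393.13 kPa.
Footing area = 12.535 m², so allowable column load = 393.13 × 12.535 = 4927.9 kN.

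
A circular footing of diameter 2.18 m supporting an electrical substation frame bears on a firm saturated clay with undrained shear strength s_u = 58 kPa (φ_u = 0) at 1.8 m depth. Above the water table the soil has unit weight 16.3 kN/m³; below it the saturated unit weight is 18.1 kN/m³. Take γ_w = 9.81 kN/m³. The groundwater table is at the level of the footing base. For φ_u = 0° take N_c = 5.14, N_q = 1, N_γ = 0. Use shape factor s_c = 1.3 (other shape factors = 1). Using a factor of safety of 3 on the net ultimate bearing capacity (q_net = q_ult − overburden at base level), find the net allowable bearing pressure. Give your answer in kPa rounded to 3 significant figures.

q_all(net) ≈ 129 kPa

Overburden at base level: q = 16.3 × 1.8 = 29.34 kPa.
Cohesion term c·N_c·s_c = 58 × 5.14 × 1.3 = 387.56 kPa; surcharge term q·N_q = 29.34 × 1 = 29.34 kPa.
q_ult = 387.56 + 29.34 = 416.9 kPa.
q_net = 416.9 − 29.34 = 387.56 kPa.
q_all(net) = 387.56 / 3 = 129.19 kPa.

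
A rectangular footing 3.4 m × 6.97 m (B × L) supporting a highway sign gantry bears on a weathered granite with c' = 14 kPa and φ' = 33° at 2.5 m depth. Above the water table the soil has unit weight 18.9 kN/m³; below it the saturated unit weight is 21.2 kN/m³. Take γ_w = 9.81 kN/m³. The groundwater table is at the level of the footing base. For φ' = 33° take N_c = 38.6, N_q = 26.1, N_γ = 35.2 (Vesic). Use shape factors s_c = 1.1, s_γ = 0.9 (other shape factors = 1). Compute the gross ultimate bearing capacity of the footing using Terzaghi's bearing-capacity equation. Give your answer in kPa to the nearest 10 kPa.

q_ult ≈ 2440 kPa

Effective surcharge at the founding depth q = γ·D_f = 18.9 × 2.5 = 47.25 kPa.
The water table coincides with the base, so in the self-weight term γ → γ' = 11.39 kN/m³.
q_ult = c·N_c·s_c + q·N_q + 0.5·γ·B·N_γ·s_γ
     = 14 × 38.6 × 1.1 + 47.25 × 26.1 + 0.5 × 11.39 × 3.4 × 35.2 × 0.9
     = 594.44 + 1233.2 + 613.42 = 2441.1 kPa.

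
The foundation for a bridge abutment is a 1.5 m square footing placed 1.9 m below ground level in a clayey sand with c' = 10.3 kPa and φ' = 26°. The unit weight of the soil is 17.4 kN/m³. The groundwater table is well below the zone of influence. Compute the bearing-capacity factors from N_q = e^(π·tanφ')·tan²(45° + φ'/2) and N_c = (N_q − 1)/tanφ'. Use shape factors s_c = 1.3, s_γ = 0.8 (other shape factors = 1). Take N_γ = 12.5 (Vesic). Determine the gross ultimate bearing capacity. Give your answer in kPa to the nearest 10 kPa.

q_ult ≈ 820 kPa

tan26° = 0.4877, so N_q = e^(π×0.4877)·tan²(58°) = 4.629 × 2.561 = 11.85.
N_c = (11.85 − 1)/tan26° = 22.25.
q = γ·D_f = 17.4 × 1.9 = 33.06 kPa.
c·N_c·s_c = 10.3 × 22.254 × 1.3 = 297.99 kPa
q·N_q = 33.06 × 11.854 = 391.9 kPa
0.5·γ·B·N_γ·s_γ = 0.5 × 17.4 × 1.5 × 12.5 × 0.8 = 130.5 kPa
q_ult = 297.99 + 391.9 + 130.5 = 820.39 kPa.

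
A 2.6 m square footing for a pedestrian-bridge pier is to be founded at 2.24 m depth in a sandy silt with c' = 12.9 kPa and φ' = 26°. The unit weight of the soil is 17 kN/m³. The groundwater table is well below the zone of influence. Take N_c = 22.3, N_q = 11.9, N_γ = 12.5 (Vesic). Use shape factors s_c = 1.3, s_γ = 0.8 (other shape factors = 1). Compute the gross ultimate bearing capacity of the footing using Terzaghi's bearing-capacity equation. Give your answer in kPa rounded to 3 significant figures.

q = γ·D_f = 17 × 2.24 = 38.08 kPa.
c·N_c·s_c = 12.9 × 22.3 × 1.3 = 373.97 kPa
q·N_q = 38.08 × 11.9 = 453.15 kPa
0.5·γ·B·N_γ·s_γ = 0.5 × 17 × 2.6 × 12.5 × 0.8 = 221 kPa
q_ult = 373.97 + 453.15 + 221 = 1048.1 kPa.

q_ult ≈ 1050 kPa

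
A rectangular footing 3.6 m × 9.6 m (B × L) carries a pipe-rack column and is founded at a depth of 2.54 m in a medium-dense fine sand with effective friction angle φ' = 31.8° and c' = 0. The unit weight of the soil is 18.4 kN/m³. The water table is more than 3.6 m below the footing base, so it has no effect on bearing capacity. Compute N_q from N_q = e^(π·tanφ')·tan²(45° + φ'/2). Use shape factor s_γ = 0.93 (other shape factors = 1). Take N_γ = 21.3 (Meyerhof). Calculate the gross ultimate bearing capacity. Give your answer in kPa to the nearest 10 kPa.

tan31.8° = 0.62, so N_q = e^(π×0.62)·tan²(60.9°) = 7.014 × 3.228 = 22.64.
q = γ·D_f = 18.4 × 2.54 = 46.736 kPa.
q·N_q = 46.736 × 22.64 = 1058.1 kPa
0.5·γ·B·N_γ·s_γ = 0.5 × 18.4 × 3.6 × 21.3 × 0.93 = 656.07 kPa
q_ult = 1058.1 + 656.07 = 1714.2 kPa.

q_ult ≈ 1710 kPa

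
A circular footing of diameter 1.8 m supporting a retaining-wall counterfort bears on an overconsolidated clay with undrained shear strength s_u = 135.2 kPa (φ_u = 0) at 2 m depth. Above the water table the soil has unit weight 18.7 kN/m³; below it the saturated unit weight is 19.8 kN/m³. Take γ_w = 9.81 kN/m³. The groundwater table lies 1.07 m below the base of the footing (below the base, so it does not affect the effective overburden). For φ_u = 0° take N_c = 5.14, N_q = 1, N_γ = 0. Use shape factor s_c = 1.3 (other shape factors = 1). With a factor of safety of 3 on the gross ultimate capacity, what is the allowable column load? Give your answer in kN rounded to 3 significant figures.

P_all ≈ 798 kN

q = γ·D_f = 18.7 × 2 = 37.4 kPa.
c·N_c·s_c = 135.2 × 5.14 × 1.3 = 903.41 kPa
q·N_q = 37.4 × 1 = 37.4 kPa
q_ult = 903.41 + 37.4 = 940.81 kPa.
Gross allowable pressure q_all = 940.81 / 3 = 313.6 kPa.
Footing area = 2.5447 m², so allowable column load = 313.6 × 2.5447 = 798.02 kN.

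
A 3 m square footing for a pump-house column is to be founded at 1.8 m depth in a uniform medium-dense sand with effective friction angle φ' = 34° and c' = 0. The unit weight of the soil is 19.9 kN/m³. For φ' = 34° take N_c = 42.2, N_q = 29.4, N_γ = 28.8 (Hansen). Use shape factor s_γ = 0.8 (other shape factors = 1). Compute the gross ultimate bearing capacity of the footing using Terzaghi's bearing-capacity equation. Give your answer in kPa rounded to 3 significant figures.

Overburden at base level: q = 19.9 × 1.8 = 35.82 kPa.
Surcharge term q·N_q = 35.82 × 29.4 = 1053.1 kPa; self-weight term 0.5·γ·B·N_γ·s_γ = 0.5 × 19.9 × 3 × 28.8 × 0.8 = 687.74 kPa.
q_ult = 1053.1 + 687.74 = 1740.9 kPa.

q_ult ≈ 1740 kPa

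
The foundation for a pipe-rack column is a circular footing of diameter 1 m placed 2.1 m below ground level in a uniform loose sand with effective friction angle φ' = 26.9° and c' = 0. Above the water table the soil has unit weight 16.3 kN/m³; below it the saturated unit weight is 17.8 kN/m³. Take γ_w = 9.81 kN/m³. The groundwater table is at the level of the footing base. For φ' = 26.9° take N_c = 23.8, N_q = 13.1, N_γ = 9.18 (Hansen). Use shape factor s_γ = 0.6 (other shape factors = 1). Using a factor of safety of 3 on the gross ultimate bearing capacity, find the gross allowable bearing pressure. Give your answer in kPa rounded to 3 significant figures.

q_all ≈ 157 kPa

q = γ·D_f = 16.3 × 2.1 = 34.23 kPa.
For the ½γBN_γ term take γ' = 17.8 − 9.81 = 7.99 kN/m³ (soil below base is submerged).
q·N_q = 34.23 × 13.1 = 448.41 kPa
0.5·γ·B·N_γ·s_γ = 0.5 × 7.99 × 1 × 9.18 × 0.6 = 22.004 kPa
q_ult = 448.41 + 22.004 = 470.42 kPa.
q_all = 470.42 / 3 = 156.81 kPa.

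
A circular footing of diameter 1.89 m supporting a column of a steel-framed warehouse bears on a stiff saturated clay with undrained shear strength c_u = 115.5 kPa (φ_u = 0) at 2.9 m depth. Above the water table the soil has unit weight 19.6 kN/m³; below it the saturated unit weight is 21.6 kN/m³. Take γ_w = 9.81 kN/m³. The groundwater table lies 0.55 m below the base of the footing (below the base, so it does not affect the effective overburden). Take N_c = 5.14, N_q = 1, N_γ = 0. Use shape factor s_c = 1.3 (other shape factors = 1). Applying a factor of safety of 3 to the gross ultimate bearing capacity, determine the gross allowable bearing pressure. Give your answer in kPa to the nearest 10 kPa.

q_all ≈ 280 kPa

Effective surcharge at the founding depth q = γ·D_f = 19.6 × 2.9 = 56.84 kPa.
q_ult = c·N_c·s_c + q·N_q
     = 115.5 × 5.14 × 1.3 + 56.84 × 1
     = 771.77 + 56.84 = 828.61 kPa.
q_all = q_ult / FS = 828.61 / 3 = 276.2 kPa.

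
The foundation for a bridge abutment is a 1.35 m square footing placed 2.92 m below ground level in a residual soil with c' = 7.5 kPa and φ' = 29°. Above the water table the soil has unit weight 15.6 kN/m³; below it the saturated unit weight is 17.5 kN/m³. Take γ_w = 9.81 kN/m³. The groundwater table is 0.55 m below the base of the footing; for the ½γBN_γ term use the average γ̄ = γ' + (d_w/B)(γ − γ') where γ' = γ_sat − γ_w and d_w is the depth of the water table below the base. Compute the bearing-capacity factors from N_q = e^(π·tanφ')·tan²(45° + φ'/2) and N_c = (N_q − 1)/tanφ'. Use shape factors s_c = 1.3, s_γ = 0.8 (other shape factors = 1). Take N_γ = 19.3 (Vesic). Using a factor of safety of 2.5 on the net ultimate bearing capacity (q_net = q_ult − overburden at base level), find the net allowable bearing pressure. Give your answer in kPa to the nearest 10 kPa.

N_q = e^(π·tan29°)·tan²(59.5°) = 16.44; N_c = (N_q − 1)/tanφ' = 27.86.
Effective surcharge at the founding depth q = γ·D_f = 15.6 × 2.92 = 45.552 kPa.
With d_w = 0.55 m < B, γ̄ = 7.69 + (0.55/1.35) × (15.6 − 7.69) = 10.913 kN/m³.
q_ult = c·N_c·s_c + q·N_q + 0.5·γ·B·N_γ·s_γ
     = 7.5 × 27.86 × 1.3 + 45.552 × 16.443 + 0.5 × 10.913 × 1.35 × 19.3 × 0.8
     = 271.64 + 749.03 + 113.73 = 1134.4 kPa.
q_net = 1134.4 − 45.552 = 1088.8 kPa.
q_all(net) = 1088.8 / 2.5 = 435.54 kPa.

q_all(net) ≈ 440 kPa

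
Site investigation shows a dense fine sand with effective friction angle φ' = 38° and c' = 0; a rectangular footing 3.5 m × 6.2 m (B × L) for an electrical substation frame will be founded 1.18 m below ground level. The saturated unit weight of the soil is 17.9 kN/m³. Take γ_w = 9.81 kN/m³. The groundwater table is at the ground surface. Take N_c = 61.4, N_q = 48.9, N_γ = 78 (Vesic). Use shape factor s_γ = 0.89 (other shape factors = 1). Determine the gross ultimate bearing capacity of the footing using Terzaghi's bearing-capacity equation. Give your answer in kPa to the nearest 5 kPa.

q_ult ≈ 1450 kPa

Water table at ground surface, so effective unit weight γ' = 17.9 − 9.81 = 8.09 kN/m³ is used throughout; overburden q = 8.09 × 1.18 = 9.5462 kPa; the same γ' applies in the ½γBN_γ term.
Surcharge term q·N_q = 9.5462 × 48.9 = 466.81 kPa; self-weight term 0.5·γ·B·N_γ·s_γ = 0.5 × 8.09 × 3.5 × 78 × 0.89 = 982.81 kPa.
q_ult = 466.81 + 982.81 = 1449.6 kPa.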